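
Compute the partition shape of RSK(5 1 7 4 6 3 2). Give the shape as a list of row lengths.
RSK row insertion gives P = [[1, 2, 6], [3, 7], [4], [5]], which has shape [3, 2, 1, 1].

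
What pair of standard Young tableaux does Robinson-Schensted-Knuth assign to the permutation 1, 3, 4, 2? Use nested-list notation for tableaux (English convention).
Insert each entry of the permutation into P by Schensted row insertion, recording in Q the position of each new cell.

After inserting 1: P = [[1]].
After inserting 3: P = [[1, 3]].
After inserting 4: P = [[1, 3, 4]].
After inserting 2: P = [[1, 2, 4], [3]].

So P = [[1, 2, 4], [3]], Q = [[1, 2, 3], [4]].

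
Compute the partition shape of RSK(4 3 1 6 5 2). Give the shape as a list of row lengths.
Row-insert each entry into an empty tableau.

After inserting 4: P = [[4]].
After inserting 3: P = [[3], [4]].
After inserting 1: P = [[1], [3], [4]].
After inserting 6: P = [[1, 6], [3], [4]].
After inserting 5: P = [[1, 5], [3, 6], [4]].
After inserting 2: P = [[1, 2], [3, 5], [4, 6]].

The final insertion tableau P = [[1, 2], [3, 5], [4, 6]] has shape [2, 2, 2].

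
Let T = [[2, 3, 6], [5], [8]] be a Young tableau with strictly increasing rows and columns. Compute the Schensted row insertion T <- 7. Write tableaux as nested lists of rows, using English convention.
7 is larger than every entry of row 1, so it is appended to row 1. The new tableau is [[2, 3, 6, 7], [5], [8]].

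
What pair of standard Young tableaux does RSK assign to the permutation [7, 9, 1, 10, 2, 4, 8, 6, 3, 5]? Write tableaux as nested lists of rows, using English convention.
Insert each entry of the permutation into P by Schensted row insertion, recording in Q the position of each new cell.

Insert 7: appended to row 1. P = [[7]].
Insert 9: appended to row 1. P = [[7, 9]].
Insert 1: 1 bumps 7 from row 1; 7 starts row 2. P = [[1, 9], [7]].
Insert 10: appended to row 1. P = [[1, 9, 10], [7]].
Insert 2: 2 bumps 9 from row 1; 9 appends to row 2. P = [[1, 2, 10], [7, 9]].
Insert 4: 4 bumps 10 from row 1; 10 appends to row 2. P = [[1, 2, 4], [7, 9, 10]].
Insert 8: appended to row 1. P = [[1, 2, 4, 8], [7, 9, 10]].
Insert 6: 6 bumps 8 from row 1; 8 bumps 9 from row 2; 9 starts row 3. P = [[1, 2, 4, 6], [7, 8, 10], [9]].
Insert 3: 3 bumps 4 from row 1; 4 bumps 7 from row 2; 7 bumps 9 from row 3; 9 starts row 4. P = [[1, 2, 3, 6], [4, 8, 10], [7], [9]].
Insert 5: 5 bumps 6 from row 1; 6 bumps 8 from row 2; 8 appends to row 3. P = [[1, 2, 3, 5], [4, 6, 10], [7, 8], [9]].

So P = [[1, 2, 3, 5], [4, 6, 10], [7, 8], [9]], Q = [[1, 2, 4, 7], [3, 5, 6], [8, 10], [9]].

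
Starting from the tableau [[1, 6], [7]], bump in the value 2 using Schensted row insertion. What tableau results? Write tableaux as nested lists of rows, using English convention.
[[1, 2], [6], [7]]

In row 1, 2 replaces 6 (the leftmost entry greater than 2); 6 is bumped to row 2. In row 2, 6 replaces 7 (the leftmost entry greater than 6); 7 is bumped to row 3. 7 starts a new row 3. The new tableau is [[1, 2], [6], [7]].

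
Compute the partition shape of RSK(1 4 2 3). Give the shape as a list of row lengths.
RSK row insertion gives P = [[1, 2, 3], [4]], which has shape [3, 1].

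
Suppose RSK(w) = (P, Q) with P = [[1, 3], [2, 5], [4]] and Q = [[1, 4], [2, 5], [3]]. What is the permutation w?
Reverse the RSK construction: for i from n down to 1, find the cell of Q containing i, remove the entry at that cell from P, and reverse-bump it up through P; the value ejected from row 1 is w(i).

Step i=5: Q has 5 at row 2, column 2; remove 5 from row 2 of P and reverse-bump: 5 enters row 1 and ejects 3. So w(5) = 3. P is now [[1, 5], [2], [4]].
Step i=4: Q has 4 at row 1, column 2; remove that cell from P, ejecting 5. So w(4) = 5. P is now [[1], [2], [4]].
Step i=3: Q has 3 at row 3, column 1; remove 4 from row 3 of P and reverse-bump: 4 enters row 2 and ejects 2; 2 enters row 1 and ejects 1. So w(3) = 1. P is now [[2], [4]].
Step i=2: Q has 2 at row 2, column 1; remove 4 from row 2 of P and reverse-bump: 4 enters row 1 and ejects 2. So w(2) = 2. P is now [[4]].
Step i=1: Q has 1 at row 1, column 1; remove that cell from P, ejecting 4. So w(1) = 4. P is now [].

So w = 4 2 1 5 3.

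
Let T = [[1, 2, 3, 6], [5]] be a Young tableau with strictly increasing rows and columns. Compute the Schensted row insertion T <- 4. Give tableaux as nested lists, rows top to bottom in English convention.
[[1, 2, 3, 4], [5, 6]]

In row 1, 4 replaces 6 (the leftmost entry greater than 4); 6 is bumped to row 2. 6 is appended to row 2. The new tableau is [[1, 2, 3, 4], [5, 6]].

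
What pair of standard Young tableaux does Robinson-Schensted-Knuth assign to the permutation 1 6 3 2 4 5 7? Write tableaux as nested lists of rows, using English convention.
Insert each entry of the permutation into P by Schensted row insertion, recording in Q the position of each new cell.

After inserting 1: P = [[1]].
After inserting 6: P = [[1, 6]].
After inserting 3: P = [[1, 3], [6]].
After inserting 2: P = [[1, 2], [3], [6]].
After inserting 4: P = [[1, 2, 4], [3], [6]].
After inserting 5: P = [[1, 2, 4, 5], [3], [6]].
After inserting 7: P = [[1, 2, 4, 5, 7], [3], [6]].

So P = [[1, 2, 4, 5, 7], [3], [6]], Q = [[1, 2, 5, 6, 7], [3], [4]].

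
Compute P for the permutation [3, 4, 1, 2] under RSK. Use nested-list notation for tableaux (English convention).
After inserting 3: P = [[3]].
After inserting 4: P = [[3, 4]].
After inserting 1: P = [[1, 4], [3]].
After inserting 2: P = [[1, 2], [3, 4]].

So P = [[1, 2], [3, 4]].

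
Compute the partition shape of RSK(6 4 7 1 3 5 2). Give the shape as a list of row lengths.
Row-insert each entry into an empty tableau.

After inserting 6: P = [[6]].
After inserting 4: P = [[4], [6]].
After inserting 7: P = [[4, 7], [6]].
After inserting 1: P = [[1, 7], [4], [6]].
After inserting 3: P = [[1, 3], [4, 7], [6]].
After inserting 5: P = [[1, 3, 5], [4, 7], [6]].
After inserting 2: P = [[1, 2, 5], [3, 7], [4], [6]].

The final insertion tableau P = [[1, 2, 5], [3, 7], [4], [6]] has shape [3, 2, 1, 1].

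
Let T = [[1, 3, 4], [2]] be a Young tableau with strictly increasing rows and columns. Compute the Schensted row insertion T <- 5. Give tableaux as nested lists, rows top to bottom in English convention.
[[1, 3, 4, 5], [2]]

5 is larger than every entry of row 1, so it is appended to row 1. The new tableau is [[1, 3, 4, 5], [2]].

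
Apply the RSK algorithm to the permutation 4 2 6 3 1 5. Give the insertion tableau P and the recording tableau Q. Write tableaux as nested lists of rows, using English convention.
Insert each entry of the permutation into P by Schensted row insertion, recording in Q the position of each new cell.

Insert 4: appended to row 1. P = [[4]].
Insert 2: 2 bumps 4 from row 1; 4 starts row 2. P = [[2], [4]].
Insert 6: appended to row 1. P = [[2, 6], [4]].
Insert 3: 3 bumps 6 from row 1; 6 appends to row 2. P = [[2, 3], [4, 6]].
Insert 1: 1 bumps 2 from row 1; 2 bumps 4 from row 2; 4 starts row 3. P = [[1, 3], [2, 6], [4]].
Insert 5: appended to row 1. P = [[1, 3, 5], [2, 6], [4]].

So P = [[1, 3, 5], [2, 6], [4]], Q = [[1, 3, 6], [2, 4], [5]].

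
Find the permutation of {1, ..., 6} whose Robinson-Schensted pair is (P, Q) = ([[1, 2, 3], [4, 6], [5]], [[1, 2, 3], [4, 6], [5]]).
1 5 6 4 2 3

Reverse the RSK construction: for i from n down to 1, find the cell of Q containing i, remove the entry at that cell from P, and reverse-bump it up through P; the value ejected from row 1 is w(i).

Step i=6: Q has 6 at row 2, column 2; remove 6 from row 2 of P and reverse-bump: 6 enters row 1 and ejects 3. So w(6) = 3. P is now [[1, 2, 6], [4], [5]].
Step i=5: Q has 5 at row 3, column 1; remove 5 from row 3 of P and reverse-bump: 5 enters row 2 and ejects 4; 4 enters row 1 and ejects 2. So w(5) = 2. P is now [[1, 4, 6], [5]].
Step i=4: Q has 4 at row 2, column 1; remove 5 from row 2 of P and reverse-bump: 5 enters row 1 and ejects 4. So w(4) = 4. P is now [[1, 5, 6]].
Step i=3: Q has 3 at row 1, column 3; remove that cell from P, ejecting 6. So w(3) = 6. P is now [[1, 5]].
Step i=2: Q has 2 at row 1, column 2; remove that cell from P, ejecting 5. So w(2) = 5. P is now [[1]].
Step i=1: Q has 1 at row 1, column 1; remove that cell from P, ejecting 1. So w(1) = 1. P is now [].

So w = 1 5 6 4 2 3.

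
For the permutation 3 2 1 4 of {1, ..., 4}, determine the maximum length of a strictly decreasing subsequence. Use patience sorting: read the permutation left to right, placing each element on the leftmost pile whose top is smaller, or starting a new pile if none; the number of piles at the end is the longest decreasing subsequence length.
3: new pile. tops = [3]
2: new pile. tops = [3, 2]
1: new pile. tops = [3, 2, 1]
4: onto pile 1 (replacing 3). tops = [4, 2, 1]

3 piles, so the longest decreasing subsequence has length 3.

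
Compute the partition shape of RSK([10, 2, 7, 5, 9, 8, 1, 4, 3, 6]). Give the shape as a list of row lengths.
[3, 3, 2, 1, 1]

Row-insert each entry into an empty tableau.

After inserting 10: P = [[10]].
After inserting 2: P = [[2], [10]].
After inserting 7: P = [[2, 7], [10]].
After inserting 5: P = [[2, 5], [7], [10]].
After inserting 9: P = [[2, 5, 9], [7], [10]].
After inserting 8: P = [[2, 5, 8], [7, 9], [10]].
After inserting 1: P = [[1, 5, 8], [2, 9], [7], [10]].
After inserting 4: P = [[1, 4, 8], [2, 5], [7, 9], [10]].
After inserting 3: P = [[1, 3, 8], [2, 4], [5, 9], [7], [10]].
After inserting 6: P = [[1, 3, 6], [2, 4, 8], [5, 9], [7], [10]].

The final insertion tableau P = [[1, 3, 6], [2, 4, 8], [5, 9], [7], [10]] has shape [3, 3, 2, 1, 1].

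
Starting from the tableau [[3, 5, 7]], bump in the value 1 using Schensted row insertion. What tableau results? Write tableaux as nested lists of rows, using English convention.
In row 1, 1 replaces 3 (the leftmost entry greater than 1); 3 is bumped to row 2. 3 starts a new row 2. The new tableau is [[1, 5, 7], [3]].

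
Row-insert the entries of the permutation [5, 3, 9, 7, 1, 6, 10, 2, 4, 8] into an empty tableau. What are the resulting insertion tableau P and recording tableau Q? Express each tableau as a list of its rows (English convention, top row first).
P = [[1, 2, 4, 8], [3, 6, 10], [5, 7], [9]], Q = [[1, 3, 7, 10], [2, 4, 9], [5, 6], [8]]

Insert each entry of the permutation into P by Schensted row insertion, recording in Q the position of each new cell.

After inserting 5: P = [[5]].
After inserting 3: P = [[3], [5]].
After inserting 9: P = [[3, 9], [5]].
After inserting 7: P = [[3, 7], [5, 9]].
After inserting 1: P = [[1, 7], [3, 9], [5]].
After inserting 6: P = [[1, 6], [3, 7], [5, 9]].
After inserting 10: P = [[1, 6, 10], [3, 7], [5, 9]].
After inserting 2: P = [[1, 2, 10], [3, 6], [5, 7], [9]].
After inserting 4: P = [[1, 2, 4], [3, 6, 10], [5, 7], [9]].
After inserting 8: P = [[1, 2, 4, 8], [3, 6, 10], [5, 7], [9]].

So P = [[1, 2, 4, 8], [3, 6, 10], [5, 7], [9]], Q = [[1, 3, 7, 10], [2, 4, 9], [5, 6], [8]].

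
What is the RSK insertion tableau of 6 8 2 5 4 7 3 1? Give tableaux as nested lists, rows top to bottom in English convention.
Insert 6: appended to row 1. P = [[6]].
Insert 8: appended to row 1. P = [[6, 8]].
Insert 2: 2 bumps 6 from row 1; 6 starts row 2. P = [[2, 8], [6]].
Insert 5: 5 bumps 8 from row 1; 8 appends to row 2. P = [[2, 5], [6, 8]].
Insert 4: 4 bumps 5 from row 1; 5 bumps 6 from row 2; 6 starts row 3. P = [[2, 4], [5, 8], [6]].
Insert 7: appended to row 1. P = [[2, 4, 7], [5, 8], [6]].
Insert 3: 3 bumps 4 from row 1; 4 bumps 5 from row 2; 5 bumps 6 from row 3; 6 starts row 4. P = [[2, 3, 7], [4, 8], [5], [6]].
Insert 1: 1 bumps 2 from row 1; 2 bumps 4 from row 2; 4 bumps 5 from row 3; 5 bumps 6 from row 4; 6 starts row 5. P = [[1, 3, 7], [2, 8], [4], [5], [6]].

So P = [[1, 3, 7], [2, 8], [4], [5], [6]].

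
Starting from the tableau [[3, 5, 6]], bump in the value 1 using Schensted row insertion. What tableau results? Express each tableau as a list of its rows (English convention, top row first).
[[1, 5, 6], [3]]

In row 1, 1 replaces 3 (the leftmost entry greater than 1); 3 is bumped to row 2. 3 starts a new row 2. The new tableau is [[1, 5, 6], [3]].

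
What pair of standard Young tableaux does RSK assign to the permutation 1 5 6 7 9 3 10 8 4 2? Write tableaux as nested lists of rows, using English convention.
P = [[1, 2, 4, 7, 8, 10], [3, 6], [5], [9]], Q = [[1, 2, 3, 4, 5, 7], [6, 8], [9], [10]]

Insert each entry of the permutation into P by Schensted row insertion, recording in Q the position of each new cell.

Insert 1: appended to row 1. P = [[1]].
Insert 5: appended to row 1. P = [[1, 5]].
Insert 6: appended to row 1. P = [[1, 5, 6]].
Insert 7: appended to row 1. P = [[1, 5, 6, 7]].
Insert 9: appended to row 1. P = [[1, 5, 6, 7, 9]].
Insert 3: 3 bumps 5 from row 1; 5 starts row 2. P = [[1, 3, 6, 7, 9], [5]].
Insert 10: appended to row 1. P = [[1, 3, 6, 7, 9, 10], [5]].
Insert 8: 8 bumps 9 from row 1; 9 appends to row 2. P = [[1, 3, 6, 7, 8, 10], [5, 9]].
Insert 4: 4 bumps 6 from row 1; 6 bumps 9 from row 2; 9 starts row 3. P = [[1, 3, 4, 7, 8, 10], [5, 6], [9]].
Insert 2: 2 bumps 3 from row 1; 3 bumps 5 from row 2; 5 bumps 9 from row 3; 9 starts row 4. P = [[1, 2, 4, 7, 8, 10], [3, 6], [5], [9]].

So P = [[1, 2, 4, 7, 8, 10], [3, 6], [5], [9]], Q = [[1, 2, 3, 4, 5, 7], [6, 8], [9], [10]].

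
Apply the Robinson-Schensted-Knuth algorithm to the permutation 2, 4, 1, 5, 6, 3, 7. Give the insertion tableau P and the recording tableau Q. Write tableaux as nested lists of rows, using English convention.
Insert each entry of the permutation into P by Schensted row insertion, recording in Q the position of each new cell.

Insert 2: appended to row 1. P = [[2]].
Insert 4: appended to row 1. P = [[2, 4]].
Insert 1: 1 bumps 2 from row 1; 2 starts row 2. P = [[1, 4], [2]].
Insert 5: appended to row 1. P = [[1, 4, 5], [2]].
Insert 6: appended to row 1. P = [[1, 4, 5, 6], [2]].
Insert 3: 3 bumps 4 from row 1; 4 appends to row 2. P = [[1, 3, 5, 6], [2, 4]].
Insert 7: appended to row 1. P = [[1, 3, 5, 6, 7], [2, 4]].

So P = [[1, 3, 5, 6, 7], [2, 4]], Q = [[1, 2, 4, 5, 7], [3, 6]].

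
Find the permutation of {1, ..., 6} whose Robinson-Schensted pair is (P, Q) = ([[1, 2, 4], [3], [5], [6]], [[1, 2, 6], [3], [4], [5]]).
Reverse RSK: for i = n, n-1, ..., 1, locate i in Q, remove the corresponding corner cell from P, and reverse-bump its entry up through P; the value ejected from row 1 is w(i).

So w = 1 6 5 3 2 4.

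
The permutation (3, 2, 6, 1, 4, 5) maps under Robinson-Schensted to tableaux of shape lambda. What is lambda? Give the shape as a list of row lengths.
RSK row insertion gives P = [[1, 4, 5], [2, 6], [3]], which has shape [3, 2, 1].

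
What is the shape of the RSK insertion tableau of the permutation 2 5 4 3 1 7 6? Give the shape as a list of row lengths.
Row-insert each entry into an empty tableau.

After inserting 2: P = [[2]].
After inserting 5: P = [[2, 5]].
After inserting 4: P = [[2, 4], [5]].
After inserting 3: P = [[2, 3], [4], [5]].
After inserting 1: P = [[1, 3], [2], [4], [5]].
After inserting 7: P = [[1, 3, 7], [2], [4], [5]].
After inserting 6: P = [[1, 3, 6], [2, 7], [4], [5]].

The final insertion tableau P = [[1, 3, 6], [2, 7], [4], [5]] has shape [3, 2, 1, 1].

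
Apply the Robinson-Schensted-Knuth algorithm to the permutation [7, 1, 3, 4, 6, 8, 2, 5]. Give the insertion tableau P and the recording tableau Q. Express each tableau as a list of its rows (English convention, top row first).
P = [[1, 2, 4, 5, 8], [3, 6], [7]], Q = [[1, 3, 4, 5, 6], [2, 8], [7]]

Insert each entry of the permutation into P by Schensted row insertion, recording in Q the position of each new cell.

After inserting 7: P = [[7]].
After inserting 1: P = [[1], [7]].
After inserting 3: P = [[1, 3], [7]].
After inserting 4: P = [[1, 3, 4], [7]].
After inserting 6: P = [[1, 3, 4, 6], [7]].
After inserting 8: P = [[1, 3, 4, 6, 8], [7]].
After inserting 2: P = [[1, 2, 4, 6, 8], [3], [7]].
After inserting 5: P = [[1, 2, 4, 5, 8], [3, 6], [7]].

So P = [[1, 2, 4, 5, 8], [3, 6], [7]], Q = [[1, 3, 4, 5, 6], [2, 8], [7]].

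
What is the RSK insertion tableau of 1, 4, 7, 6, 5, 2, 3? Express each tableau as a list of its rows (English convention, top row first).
P = [[1, 2, 3], [4, 5], [6], [7]]

Insert 1: appended to row 1. P = [[1]].
Insert 4: appended to row 1. P = [[1, 4]].
Insert 7: appended to row 1. P = [[1, 4, 7]].
Insert 6: 6 bumps 7 from row 1; 7 starts row 2. P = [[1, 4, 6], [7]].
Insert 5: 5 bumps 6 from row 1; 6 bumps 7 from row 2; 7 starts row 3. P = [[1, 4, 5], [6], [7]].
Insert 2: 2 bumps 4 from row 1; 4 bumps 6 from row 2; 6 bumps 7 from row 3; 7 starts row 4. P = [[1, 2, 5], [4], [6], [7]].
Insert 3: 3 bumps 5 from row 1; 5 appends to row 2. P = [[1, 2, 3], [4, 5], [6], [7]].

So P = [[1, 2, 3], [4, 5], [6], [7]].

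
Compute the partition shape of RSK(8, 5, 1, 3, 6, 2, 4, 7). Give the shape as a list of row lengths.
[4, 2, 1, 1]

Row-insert each entry into an empty tableau.

After inserting 8: P = [[8]].
After inserting 5: P = [[5], [8]].
After inserting 1: P = [[1], [5], [8]].
After inserting 3: P = [[1, 3], [5], [8]].
After inserting 6: P = [[1, 3, 6], [5], [8]].
After inserting 2: P = [[1, 2, 6], [3], [5], [8]].
After inserting 4: P = [[1, 2, 4], [3, 6], [5], [8]].
After inserting 7: P = [[1, 2, 4, 7], [3, 6], [5], [8]].

The final insertion tableau P = [[1, 2, 4, 7], [3, 6], [5], [8]] has shape [4, 2, 1, 1].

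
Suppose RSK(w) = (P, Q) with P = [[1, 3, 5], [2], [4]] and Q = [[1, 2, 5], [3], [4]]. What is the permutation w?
Reverse RSK: for i = n, n-1, ..., 1, locate i in Q, remove the corresponding corner cell from P, and reverse-bump its entry up through P; the value ejected from row 1 is w(i).

So w = 2 4 3 1 5.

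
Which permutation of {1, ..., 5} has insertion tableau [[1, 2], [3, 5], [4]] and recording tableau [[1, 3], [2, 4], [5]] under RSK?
4 1 5 3 2

Reverse the RSK construction: for i from n down to 1, find the cell of Q containing i, remove the entry at that cell from P, and reverse-bump it up through P; the value ejected from row 1 is w(i).

Step i=5: Q has 5 at row 3, column 1; remove 4 from row 3 of P and reverse-bump: 4 enters row 2 and ejects 3; 3 enters row 1 and ejects 2. So w(5) = 2. P is now [[1, 3], [4, 5]].
Step i=4: Q has 4 at row 2, column 2; remove 5 from row 2 of P and reverse-bump: 5 enters row 1 and ejects 3. So w(4) = 3. P is now [[1, 5], [4]].
Step i=3: Q has 3 at row 1, column 2; remove that cell from P, ejecting 5. So w(3) = 5. P is now [[1], [4]].
Step i=2: Q has 2 at row 2, column 1; remove 4 from row 2 of P and reverse-bump: 4 enters row 1 and ejects 1. So w(2) = 1. P is now [[4]].
Step i=1: Q has 1 at row 1, column 1; remove that cell from P, ejecting 4. So w(1) = 4. P is now [].

So w = 4 1 5 3 2.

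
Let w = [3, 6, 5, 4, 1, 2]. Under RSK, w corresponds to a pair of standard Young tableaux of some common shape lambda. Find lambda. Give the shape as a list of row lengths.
RSK row insertion gives P = [[1, 2], [3, 4], [5], [6]], which has shape [2, 2, 1, 1].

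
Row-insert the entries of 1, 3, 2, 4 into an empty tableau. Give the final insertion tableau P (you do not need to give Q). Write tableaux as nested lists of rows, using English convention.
Insert 1: appended to row 1. P = [[1]].
Insert 3: appended to row 1. P = [[1, 3]].
Insert 2: 2 bumps 3 from row 1; 3 starts row 2. P = [[1, 2], [3]].
Insert 4: appended to row 1. P = [[1, 2, 4], [3]].

So P = [[1, 2, 4], [3]].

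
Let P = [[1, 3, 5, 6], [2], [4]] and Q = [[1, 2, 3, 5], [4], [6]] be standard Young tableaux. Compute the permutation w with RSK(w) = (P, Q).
Reverse RSK: for i = n, n-1, ..., 1, locate i in Q, remove the corresponding corner cell from P, and reverse-bump its entry up through P; the value ejected from row 1 is w(i).

So w = 2 4 5 3 6 1.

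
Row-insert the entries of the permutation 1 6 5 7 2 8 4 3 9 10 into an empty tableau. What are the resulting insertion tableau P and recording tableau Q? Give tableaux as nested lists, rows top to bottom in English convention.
P = [[1, 2, 3, 8, 9, 10], [4, 7], [5], [6]], Q = [[1, 2, 4, 6, 9, 10], [3, 7], [5], [8]]

Insert each entry of the permutation into P by Schensted row insertion, recording in Q the position of each new cell.

Insert 1: appended to row 1. P = [[1]].
Insert 6: appended to row 1. P = [[1, 6]].
Insert 5: 5 bumps 6 from row 1; 6 starts row 2. P = [[1, 5], [6]].
Insert 7: appended to row 1. P = [[1, 5, 7], [6]].
Insert 2: 2 bumps 5 from row 1; 5 bumps 6 from row 2; 6 starts row 3. P = [[1, 2, 7], [5], [6]].
Insert 8: appended to row 1. P = [[1, 2, 7, 8], [5], [6]].
Insert 4: 4 bumps 7 from row 1; 7 appends to row 2. P = [[1, 2, 4, 8], [5, 7], [6]].
Insert 3: 3 bumps 4 from row 1; 4 bumps 5 from row 2; 5 bumps 6 from row 3; 6 starts row 4. P = [[1, 2, 3, 8], [4, 7], [5], [6]].
Insert 9: appended to row 1. P = [[1, 2, 3, 8, 9], [4, 7], [5], [6]].
Insert 10: appended to row 1. P = [[1, 2, 3, 8, 9, 10], [4, 7], [5], [6]].

So P = [[1, 2, 3, 8, 9, 10], [4, 7], [5], [6]], Q = [[1, 2, 4, 6, 9, 10], [3, 7], [5], [8]].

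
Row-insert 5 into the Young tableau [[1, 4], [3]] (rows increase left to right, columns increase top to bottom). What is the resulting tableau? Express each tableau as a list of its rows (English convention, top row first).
5 is larger than every entry of row 1, so it is appended to row 1. The new tableau is [[1, 4, 5], [3]].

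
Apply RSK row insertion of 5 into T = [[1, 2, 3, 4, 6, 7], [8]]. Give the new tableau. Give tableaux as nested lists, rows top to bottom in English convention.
In row 1, 5 replaces 6 (the leftmost entry greater than 5); 6 is bumped to row 2. In row 2, 6 replaces 8 (the leftmost entry greater than 6); 8 is bumped to row 3. 8 starts a new row 3. The new tableau is [[1, 2, 3, 4, 5, 7], [6], [8]].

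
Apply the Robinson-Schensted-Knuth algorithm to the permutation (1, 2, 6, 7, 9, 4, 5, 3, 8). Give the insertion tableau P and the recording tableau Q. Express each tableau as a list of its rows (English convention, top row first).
P = [[1, 2, 3, 5, 8], [4, 7, 9], [6]], Q = [[1, 2, 3, 4, 5], [6, 7, 9], [8]]

Insert each entry of the permutation into P by Schensted row insertion, recording in Q the position of each new cell.

Insert 1: appended to row 1. P = [[1]].
Insert 2: appended to row 1. P = [[1, 2]].
Insert 6: appended to row 1. P = [[1, 2, 6]].
Insert 7: appended to row 1. P = [[1, 2, 6, 7]].
Insert 9: appended to row 1. P = [[1, 2, 6, 7, 9]].
Insert 4: 4 bumps 6 from row 1; 6 starts row 2. P = [[1, 2, 4, 7, 9], [6]].
Insert 5: 5 bumps 7 from row 1; 7 appends to row 2. P = [[1, 2, 4, 5, 9], [6, 7]].
Insert 3: 3 bumps 4 from row 1; 4 bumps 6 from row 2; 6 starts row 3. P = [[1, 2, 3, 5, 9], [4, 7], [6]].
Insert 8: 8 bumps 9 from row 1; 9 appends to row 2. P = [[1, 2, 3, 5, 8], [4, 7, 9], [6]].

So P = [[1, 2, 3, 5, 8], [4, 7, 9], [6]], Q = [[1, 2, 3, 4, 5], [6, 7, 9], [8]].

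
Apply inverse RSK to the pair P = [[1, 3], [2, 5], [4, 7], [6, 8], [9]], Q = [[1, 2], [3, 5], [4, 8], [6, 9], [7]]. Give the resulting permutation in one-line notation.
Reverse RSK: for i = n, n-1, ..., 1, locate i in Q, remove the corresponding corner cell from P, and reverse-bump its entry up through P; the value ejected from row 1 is w(i).

So w = 6 9 8 4 7 2 1 5 3.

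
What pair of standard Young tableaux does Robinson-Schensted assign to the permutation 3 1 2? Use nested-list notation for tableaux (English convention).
P = [[1, 2], [3]], Q = [[1, 3], [2]]

Insert each entry of the permutation into P by Schensted row insertion, recording in Q the position of each new cell.

Insert 3: appended to row 1. P = [[3]].
Insert 1: 1 bumps 3 from row 1; 3 starts row 2. P = [[1], [3]].
Insert 2: appended to row 1. P = [[1, 2], [3]].

So P = [[1, 2], [3]], Q = [[1, 3], [2]].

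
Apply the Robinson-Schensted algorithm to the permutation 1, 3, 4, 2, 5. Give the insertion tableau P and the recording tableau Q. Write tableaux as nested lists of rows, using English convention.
Insert each entry of the permutation into P by Schensted row insertion, recording in Q the position of each new cell.

Insert 1: appended to row 1. P = [[1]].
Insert 3: appended to row 1. P = [[1, 3]].
Insert 4: appended to row 1. P = [[1, 3, 4]].
Insert 2: 2 bumps 3 from row 1; 3 starts row 2. P = [[1, 2, 4], [3]].
Insert 5: appended to row 1. P = [[1, 2, 4, 5], [3]].

So P = [[1, 2, 4, 5], [3]], Q = [[1, 2, 3, 5], [4]].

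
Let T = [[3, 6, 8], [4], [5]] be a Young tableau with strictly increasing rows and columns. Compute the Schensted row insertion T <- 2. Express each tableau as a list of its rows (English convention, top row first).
[[2, 6, 8], [3], [4], [5]]

In row 1, 2 replaces 3 (the leftmost entry greater than 2); 3 is bumped to row 2. In row 2, 3 replaces 4 (the leftmost entry greater than 3); 4 is bumped to row 3. In row 3, 4 replaces 5 (the leftmost entry greater than 4); 5 is bumped to row 4. 5 starts a new row 4. The new tableau is [[2, 6, 8], [3], [4], [5]].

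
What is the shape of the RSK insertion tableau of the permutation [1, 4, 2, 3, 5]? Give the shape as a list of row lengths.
RSK row insertion gives P = [[1, 2, 3, 5], [4]], which has shape [4, 1].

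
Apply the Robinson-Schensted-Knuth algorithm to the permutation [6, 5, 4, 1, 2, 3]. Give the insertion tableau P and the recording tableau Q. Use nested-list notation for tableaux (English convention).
P = [[1, 2, 3], [4], [5], [6]], Q = [[1, 5, 6], [2], [3], [4]]

Insert each entry of the permutation into P by Schensted row insertion, recording in Q the position of each new cell.

Insert 6: appended to row 1. P = [[6]].
Insert 5: 5 bumps 6 from row 1; 6 starts row 2. P = [[5], [6]].
Insert 4: 4 bumps 5 from row 1; 5 bumps 6 from row 2; 6 starts row 3. P = [[4], [5], [6]].
Insert 1: 1 bumps 4 from row 1; 4 bumps 5 from row 2; 5 bumps 6 from row 3; 6 starts row 4. P = [[1], [4], [5], [6]].
Insert 2: appended to row 1. P = [[1, 2], [4], [5], [6]].
Insert 3: appended to row 1. P = [[1, 2, 3], [4], [5], [6]].

So P = [[1, 2, 3], [4], [5], [6]], Q = [[1, 5, 6], [2], [3], [4]].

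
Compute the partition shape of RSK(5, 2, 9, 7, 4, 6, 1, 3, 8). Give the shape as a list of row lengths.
[4, 2, 2, 1]

Row-insert each entry into an empty tableau.

After inserting 5: P = [[5]].
After inserting 2: P = [[2], [5]].
After inserting 9: P = [[2, 9], [5]].
After inserting 7: P = [[2, 7], [5, 9]].
After inserting 4: P = [[2, 4], [5, 7], [9]].
After inserting 6: P = [[2, 4, 6], [5, 7], [9]].
After inserting 1: P = [[1, 4, 6], [2, 7], [5], [9]].
After inserting 3: P = [[1, 3, 6], [2, 4], [5, 7], [9]].
After inserting 8: P = [[1, 3, 6, 8], [2, 4], [5, 7], [9]].

The final insertion tableau P = [[1, 3, 6, 8], [2, 4], [5, 7], [9]] has shape [4, 2, 2, 1].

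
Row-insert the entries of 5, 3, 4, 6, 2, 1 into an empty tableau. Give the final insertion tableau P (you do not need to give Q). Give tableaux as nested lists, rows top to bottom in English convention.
Insert 5: appended to row 1. P = [[5]].
Insert 3: 3 bumps 5 from row 1; 5 starts row 2. P = [[3], [5]].
Insert 4: appended to row 1. P = [[3, 4], [5]].
Insert 6: appended to row 1. P = [[3, 4, 6], [5]].
Insert 2: 2 bumps 3 from row 1; 3 bumps 5 from row 2; 5 starts row 3. P = [[2, 4, 6], [3], [5]].
Insert 1: 1 bumps 2 from row 1; 2 bumps 3 from row 2; 3 bumps 5 from row 3; 5 starts row 4. P = [[1, 4, 6], [2], [3], [5]].

So P = [[1, 4, 6], [2], [3], [5]].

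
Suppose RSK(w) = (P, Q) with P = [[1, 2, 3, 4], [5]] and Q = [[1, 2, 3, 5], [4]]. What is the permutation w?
1 2 5 3 4

Reverse the RSK construction: for i from n down to 1, find the cell of Q containing i, remove the entry at that cell from P, and reverse-bump it up through P; the value ejected from row 1 is w(i).

Step i=5: Q has 5 at row 1, column 4; remove that cell from P, ejecting 4. So w(5) = 4. P is now [[1, 2, 3], [5]].
Step i=4: Q has 4 at row 2, column 1; remove 5 from row 2 of P and reverse-bump: 5 enters row 1 and ejects 3. So w(4) = 3. P is now [[1, 2, 5]].
Step i=3: Q has 3 at row 1, column 3; remove that cell from P, ejecting 5. So w(3) = 5. P is now [[1, 2]].
Step i=2: Q has 2 at row 1, column 2; remove that cell from P, ejecting 2. So w(2) = 2. P is now [[1]].
Step i=1: Q has 1 at row 1, column 1; remove that cell from P, ejecting 1. So w(1) = 1. P is now [].

So w = 1 2 5 3 4.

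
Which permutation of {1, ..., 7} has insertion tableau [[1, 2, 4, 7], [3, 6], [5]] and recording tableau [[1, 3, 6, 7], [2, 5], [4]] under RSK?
5 3 6 1 2 4 7

Reverse the RSK construction: for i from n down to 1, find the cell of Q containing i, remove the entry at that cell from P, and reverse-bump it up through P; the value ejected from row 1 is w(i).

Step i=7: Q has 7 at row 1, column 4; remove that cell from P, ejecting 7. So w(7) = 7. P is now [[1, 2, 4], [3, 6], [5]].
Step i=6: Q has 6 at row 1, column 3; remove that cell from P, ejecting 4. So w(6) = 4. P is now [[1, 2], [3, 6], [5]].
Step i=5: Q has 5 at row 2, column 2; remove 6 from row 2 of P and reverse-bump: 6 enters row 1 and ejects 2. So w(5) = 2. P is now [[1, 6], [3], [5]].
Step i=4: Q has 4 at row 3, column 1; remove 5 from row 3 of P and reverse-bump: 5 enters row 2 and ejects 3; 3 enters row 1 and ejects 1. So w(4) = 1. P is now [[3, 6], [5]].
Step i=3: Q has 3 at row 1, column 2; remove that cell from P, ejecting 6. So w(3) = 6. P is now [[3], [5]].
Step i=2: Q has 2 at row 2, column 1; remove 5 from row 2 of P and reverse-bump: 5 enters row 1 and ejects 3. So w(2) = 3. P is now [[5]].
Step i=1: Q has 1 at row 1, column 1; remove that cell from P, ejecting 5. So w(1) = 5. P is now [].

So w = 5 3 6 1 2 4 7.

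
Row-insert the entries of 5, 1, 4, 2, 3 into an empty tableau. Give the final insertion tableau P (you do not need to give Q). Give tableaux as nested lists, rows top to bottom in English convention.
P = [[1, 2, 3], [4], [5]]

Insert 5: appended to row 1. P = [[5]].
Insert 1: 1 bumps 5 from row 1; 5 starts row 2. P = [[1], [5]].
Insert 4: appended to row 1. P = [[1, 4], [5]].
Insert 2: 2 bumps 4 from row 1; 4 bumps 5 from row 2; 5 starts row 3. P = [[1, 2], [4], [5]].
Insert 3: appended to row 1. P = [[1, 2, 3], [4], [5]].

So P = [[1, 2, 3], [4], [5]].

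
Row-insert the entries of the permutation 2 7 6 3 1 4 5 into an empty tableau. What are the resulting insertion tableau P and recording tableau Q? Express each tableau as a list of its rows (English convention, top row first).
Insert each entry of the permutation into P by Schensted row insertion, recording in Q the position of each new cell.

Insert 2: appended to row 1. P = [[2]].
Insert 7: appended to row 1. P = [[2, 7]].
Insert 6: 6 bumps 7 from row 1; 7 starts row 2. P = [[2, 6], [7]].
Insert 3: 3 bumps 6 from row 1; 6 bumps 7 from row 2; 7 starts row 3. P = [[2, 3], [6], [7]].
Insert 1: 1 bumps 2 from row 1; 2 bumps 6 from row 2; 6 bumps 7 from row 3; 7 starts row 4. P = [[1, 3], [2], [6], [7]].
Insert 4: appended to row 1. P = [[1, 3, 4], [2], [6], [7]].
Insert 5: appended to row 1. P = [[1, 3, 4, 5], [2], [6], [7]].

So P = [[1, 3, 4, 5], [2], [6], [7]], Q = [[1, 2, 6, 7], [3], [4], [5]].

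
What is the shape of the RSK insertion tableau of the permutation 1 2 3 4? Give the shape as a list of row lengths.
Row-insert each entry into an empty tableau.

After inserting 1: P = [[1]].
After inserting 2: P = [[1, 2]].
After inserting 3: P = [[1, 2, 3]].
After inserting 4: P = [[1, 2, 3, 4]].

The final insertion tableau P = [[1, 2, 3, 4]] has shape [4].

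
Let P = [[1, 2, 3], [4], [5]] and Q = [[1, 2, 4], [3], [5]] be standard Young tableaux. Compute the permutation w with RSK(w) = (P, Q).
1 5 2 4 3

Reverse the RSK construction: for i from n down to 1, find the cell of Q containing i, remove the entry at that cell from P, and reverse-bump it up through P; the value ejected from row 1 is w(i).

Step i=5: Q has 5 at row 3, column 1; remove 5 from row 3 of P and reverse-bump: 5 enters row 2 and ejects 4; 4 enters row 1 and ejects 3. So w(5) = 3. P is now [[1, 2, 4], [5]].
Step i=4: Q has 4 at row 1, column 3; remove that cell from P, ejecting 4. So w(4) = 4. P is now [[1, 2], [5]].
Step i=3: Q has 3 at row 2, column 1; remove 5 from row 2 of P and reverse-bump: 5 enters row 1 and ejects 2. So w(3) = 2. P is now [[1, 5]].
Step i=2: Q has 2 at row 1, column 2; remove that cell from P, ejecting 5. So w(2) = 5. P is now [[1]].
Step i=1: Q has 1 at row 1, column 1; remove that cell from P, ejecting 1. So w(1) = 1. P is now [].

So w = 1 5 2 4 3.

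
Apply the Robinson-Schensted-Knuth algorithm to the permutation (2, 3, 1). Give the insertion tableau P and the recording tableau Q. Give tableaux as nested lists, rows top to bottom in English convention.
P = [[1, 3], [2]], Q = [[1, 2], [3]]

Insert each entry of the permutation into P by Schensted row insertion, recording in Q the position of each new cell.

Insert 2: appended to row 1. P = [[2]], Q = [[1]].
Insert 3: appended to row 1. P = [[2, 3]], Q = [[1, 2]].
Insert 1: 1 bumps 2 from row 1; 2 starts row 2. P = [[1, 3], [2]], Q = [[1, 2], [3]].

So P = [[1, 3], [2]], Q = [[1, 2], [3]].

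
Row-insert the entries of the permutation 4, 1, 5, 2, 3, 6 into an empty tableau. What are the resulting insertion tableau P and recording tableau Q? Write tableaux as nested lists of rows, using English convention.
P = [[1, 2, 3, 6], [4, 5]], Q = [[1, 3, 5, 6], [2, 4]]

Insert each entry of the permutation into P by Schensted row insertion, recording in Q the position of each new cell.

Insert 4: appended to row 1. P = [[4]].
Insert 1: 1 bumps 4 from row 1; 4 starts row 2. P = [[1], [4]].
Insert 5: appended to row 1. P = [[1, 5], [4]].
Insert 2: 2 bumps 5 from row 1; 5 appends to row 2. P = [[1, 2], [4, 5]].
Insert 3: appended to row 1. P = [[1, 2, 3], [4, 5]].
Insert 6: appended to row 1. P = [[1, 2, 3, 6], [4, 5]].

So P = [[1, 2, 3, 6], [4, 5]], Q = [[1, 3, 5, 6], [2, 4]].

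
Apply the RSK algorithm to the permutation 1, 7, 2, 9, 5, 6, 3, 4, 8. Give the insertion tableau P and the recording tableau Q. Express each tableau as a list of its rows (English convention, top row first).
P = [[1, 2, 3, 4, 8], [5, 6], [7, 9]], Q = [[1, 2, 4, 6, 9], [3, 5], [7, 8]]

Insert each entry of the permutation into P by Schensted row insertion, recording in Q the position of each new cell.

Insert 1: appended to row 1. P = [[1]].
Insert 7: appended to row 1. P = [[1, 7]].
Insert 2: 2 bumps 7 from row 1; 7 starts row 2. P = [[1, 2], [7]].
Insert 9: appended to row 1. P = [[1, 2, 9], [7]].
Insert 5: 5 bumps 9 from row 1; 9 appends to row 2. P = [[1, 2, 5], [7, 9]].
Insert 6: appended to row 1. P = [[1, 2, 5, 6], [7, 9]].
Insert 3: 3 bumps 5 from row 1; 5 bumps 7 from row 2; 7 starts row 3. P = [[1, 2, 3, 6], [5, 9], [7]].
Insert 4: 4 bumps 6 from row 1; 6 bumps 9 from row 2; 9 appends to row 3. P = [[1, 2, 3, 4], [5, 6], [7, 9]].
Insert 8: appended to row 1. P = [[1, 2, 3, 4, 8], [5, 6], [7, 9]].

So P = [[1, 2, 3, 4, 8], [5, 6], [7, 9]], Q = [[1, 2, 4, 6, 9], [3, 5], [7, 8]].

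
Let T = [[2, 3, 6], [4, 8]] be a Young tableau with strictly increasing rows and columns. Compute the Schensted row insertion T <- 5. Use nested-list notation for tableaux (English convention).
In row 1, 5 replaces 6 (the leftmost entry greater than 5); 6 is bumped to row 2. In row 2, 6 replaces 8 (the leftmost entry greater than 6); 8 is bumped to row 3. 8 starts a new row 3. The new tableau is [[2, 3, 5], [4, 6], [8]].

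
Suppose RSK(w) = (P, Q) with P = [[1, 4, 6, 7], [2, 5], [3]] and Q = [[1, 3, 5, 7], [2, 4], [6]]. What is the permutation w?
3 2 5 4 6 1 7

Reverse the RSK construction: for i from n down to 1, find the cell of Q containing i, remove the entry at that cell from P, and reverse-bump it up through P; the value ejected from row 1 is w(i).

Step i=7: Q has 7 at row 1, column 4; remove that cell from P, ejecting 7. So w(7) = 7. P is now [[1, 4, 6], [2, 5], [3]].
Step i=6: Q has 6 at row 3, column 1; remove 3 from row 3 of P and reverse-bump: 3 enters row 2 and ejects 2; 2 enters row 1 and ejects 1. So w(6) = 1. P is now [[2, 4, 6], [3, 5]].
Step i=5: Q has 5 at row 1, column 3; remove that cell from P, ejecting 6. So w(5) = 6. P is now [[2, 4], [3, 5]].
Step i=4: Q has 4 at row 2, column 2; remove 5 from row 2 of P and reverse-bump: 5 enters row 1 and ejects 4. So w(4) = 4. P is now [[2, 5], [3]].
Step i=3: Q has 3 at row 1, column 2; remove that cell from P, ejecting 5. So w(3) = 5. P is now [[2], [3]].
Step i=2: Q has 2 at row 2, column 1; remove 3 from row 2 of P and reverse-bump: 3 enters row 1 and ejects 2. So w(2) = 2. P is now [[3]].
Step i=1: Q has 1 at row 1, column 1; remove that cell from P, ejecting 3. So w(1) = 3. P is now [].

So w = 3 2 5 4 6 1 7.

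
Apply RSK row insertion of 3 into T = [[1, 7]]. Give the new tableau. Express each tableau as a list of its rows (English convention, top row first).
In row 1, 3 replaces 7 (the leftmost entry greater than 3); 7 is bumped to row 2. 7 starts a new row 2. The new tableau is [[1, 3], [7]].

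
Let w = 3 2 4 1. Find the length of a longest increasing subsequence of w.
2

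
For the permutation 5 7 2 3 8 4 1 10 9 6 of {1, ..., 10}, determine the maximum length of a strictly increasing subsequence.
4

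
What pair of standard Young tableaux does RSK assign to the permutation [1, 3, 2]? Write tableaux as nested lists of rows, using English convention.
Insert each entry of the permutation into P by Schensted row insertion, recording in Q the position of each new cell.

After inserting 1: P = [[1]].
After inserting 3: P = [[1, 3]].
After inserting 2: P = [[1, 2], [3]].

So P = [[1, 2], [3]], Q = [[1, 2], [3]].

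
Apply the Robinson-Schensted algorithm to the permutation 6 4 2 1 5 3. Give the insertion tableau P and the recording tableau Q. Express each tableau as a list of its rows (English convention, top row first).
P = [[1, 3], [2, 5], [4], [6]], Q = [[1, 5], [2, 6], [3], [4]]

Insert each entry of the permutation into P by Schensted row insertion, recording in Q the position of each new cell.

Insert 6: appended to row 1. P = [[6]].
Insert 4: 4 bumps 6 from row 1; 6 starts row 2. P = [[4], [6]].
Insert 2: 2 bumps 4 from row 1; 4 bumps 6 from row 2; 6 starts row 3. P = [[2], [4], [6]].
Insert 1: 1 bumps 2 from row 1; 2 bumps 4 from row 2; 4 bumps 6 from row 3; 6 starts row 4. P = [[1], [2], [4], [6]].
Insert 5: appended to row 1. P = [[1, 5], [2], [4], [6]].
Insert 3: 3 bumps 5 from row 1; 5 appends to row 2. P = [[1, 3], [2, 5], [4], [6]].

So P = [[1, 3], [2, 5], [4], [6]], Q = [[1, 5], [2, 6], [3], [4]].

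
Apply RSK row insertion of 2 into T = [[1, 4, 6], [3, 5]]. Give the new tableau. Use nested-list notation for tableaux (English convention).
In row 1, 2 replaces 4 (the leftmost entry greater than 2); 4 is bumped to row 2. In row 2, 4 replaces 5 (the leftmost entry greater than 4); 5 is bumped to row 3. 5 starts a new row 3. The new tableau is [[1, 2, 6], [3, 4], [5]].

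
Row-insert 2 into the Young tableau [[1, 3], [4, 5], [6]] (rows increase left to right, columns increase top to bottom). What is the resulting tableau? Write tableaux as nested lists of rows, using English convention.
[[1, 2], [3, 5], [4], [6]]

In row 1, 2 replaces 3 (the leftmost entry greater than 2); 3 is bumped to row 2. In row 2, 3 replaces 4 (the leftmost entry greater than 3); 4 is bumped to row 3. In row 3, 4 replaces 6 (the leftmost entry greater than 4); 6 is bumped to row 4. 6 starts a new row 4. The new tableau is [[1, 2], [3, 5], [4], [6]].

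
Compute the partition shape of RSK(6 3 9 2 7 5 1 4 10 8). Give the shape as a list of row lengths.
[3, 3, 2, 2]

Row-insert each entry into an empty tableau.

After inserting 6: P = [[6]].
After inserting 3: P = [[3], [6]].
After inserting 9: P = [[3, 9], [6]].
After inserting 2: P = [[2, 9], [3], [6]].
After inserting 7: P = [[2, 7], [3, 9], [6]].
After inserting 5: P = [[2, 5], [3, 7], [6, 9]].
After inserting 1: P = [[1, 5], [2, 7], [3, 9], [6]].
After inserting 4: P = [[1, 4], [2, 5], [3, 7], [6, 9]].
After inserting 10: P = [[1, 4, 10], [2, 5], [3, 7], [6, 9]].
After inserting 8: P = [[1, 4, 8], [2, 5, 10], [3, 7], [6, 9]].

The final insertion tableau P = [[1, 4, 8], [2, 5, 10], [3, 7], [6, 9]] has shape [3, 3, 2, 2].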